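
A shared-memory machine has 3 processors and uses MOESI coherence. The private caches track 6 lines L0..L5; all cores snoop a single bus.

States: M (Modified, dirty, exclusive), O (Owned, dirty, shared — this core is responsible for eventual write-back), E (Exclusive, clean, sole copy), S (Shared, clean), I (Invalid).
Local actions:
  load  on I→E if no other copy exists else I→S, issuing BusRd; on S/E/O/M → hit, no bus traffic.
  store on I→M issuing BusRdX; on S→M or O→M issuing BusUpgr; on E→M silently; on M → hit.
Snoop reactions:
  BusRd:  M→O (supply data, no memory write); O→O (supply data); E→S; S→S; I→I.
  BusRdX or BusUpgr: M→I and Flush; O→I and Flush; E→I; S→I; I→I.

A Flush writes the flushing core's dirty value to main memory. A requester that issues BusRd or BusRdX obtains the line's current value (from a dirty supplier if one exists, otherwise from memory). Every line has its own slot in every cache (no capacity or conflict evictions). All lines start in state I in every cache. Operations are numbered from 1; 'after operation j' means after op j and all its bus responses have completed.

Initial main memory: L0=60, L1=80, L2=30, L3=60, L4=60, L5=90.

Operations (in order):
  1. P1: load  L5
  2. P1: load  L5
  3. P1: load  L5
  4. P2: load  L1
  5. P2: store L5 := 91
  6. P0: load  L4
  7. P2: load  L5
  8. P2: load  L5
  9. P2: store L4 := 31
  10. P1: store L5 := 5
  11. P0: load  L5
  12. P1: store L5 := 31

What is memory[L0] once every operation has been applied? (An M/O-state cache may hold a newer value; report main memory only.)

  op1 P1: load  L5 → I/E/I on L5; bus BusRd; mem=90
  op2 P1: load  L5 → I/E/I on L5; bus (none); mem=90
  op3 P1: load  L5 → I/E/I on L5; bus (none); mem=90
  op4 P2: load  L1 → I/I/E on L1; bus BusRd; mem=80
  op5 P2: store L5 := 91 → I/I/M on L5; bus BusRdX; mem=90
  op6 P0: load  L4 → E/I/I on L4; bus BusRd; mem=60
  op7 P2: load  L5 → I/I/M on L5; bus (none); mem=90
  op8 P2: load  L5 → I/I/M on L5; bus (none); mem=90
  op9 P2: store L4 := 31 → I/I/M on L4; bus BusRdX; mem=60
  op10 P1: store L5 := 5 → I/M/I on L5; bus BusRdX Flush; mem=91
  op11 P0: load  L5 → S/O/I on L5; bus BusRd; mem=91
  op12 P1: store L5 := 31 → I/M/I on L5; bus BusUpgr; mem=91

memory[L0] = 60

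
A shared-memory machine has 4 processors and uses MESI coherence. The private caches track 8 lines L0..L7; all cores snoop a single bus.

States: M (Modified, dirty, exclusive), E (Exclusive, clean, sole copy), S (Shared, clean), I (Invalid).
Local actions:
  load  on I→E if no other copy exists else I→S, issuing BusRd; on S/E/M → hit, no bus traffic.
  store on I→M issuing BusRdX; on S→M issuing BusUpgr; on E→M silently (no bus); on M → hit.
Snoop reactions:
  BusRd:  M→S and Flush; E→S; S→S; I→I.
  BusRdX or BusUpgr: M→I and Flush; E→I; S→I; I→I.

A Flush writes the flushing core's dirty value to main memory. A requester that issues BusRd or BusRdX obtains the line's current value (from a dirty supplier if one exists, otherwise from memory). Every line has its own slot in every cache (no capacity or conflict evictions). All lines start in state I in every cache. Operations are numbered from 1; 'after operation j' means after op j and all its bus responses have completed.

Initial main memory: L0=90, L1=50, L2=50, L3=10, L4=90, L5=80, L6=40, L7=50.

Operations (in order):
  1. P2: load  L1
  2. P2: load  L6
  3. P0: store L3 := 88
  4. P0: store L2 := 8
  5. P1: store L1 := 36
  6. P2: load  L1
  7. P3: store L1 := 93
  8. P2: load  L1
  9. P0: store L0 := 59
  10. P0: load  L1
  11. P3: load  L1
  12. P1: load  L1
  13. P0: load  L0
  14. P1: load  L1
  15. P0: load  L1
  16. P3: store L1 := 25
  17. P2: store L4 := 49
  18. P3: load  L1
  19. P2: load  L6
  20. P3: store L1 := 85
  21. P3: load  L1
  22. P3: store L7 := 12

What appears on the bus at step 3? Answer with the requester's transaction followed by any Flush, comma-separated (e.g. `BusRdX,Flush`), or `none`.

bus = BusRdX

step 1: P2: load  L1  ⟶  IIEI  (L1)  txn=BusRd  M[L1]=50
step 2: P2: load  L6  ⟶  IIEI  (L6)  txn=BusRd  M[L6]=40
step 3: P0: store L3 := 88  ⟶  MIII  (L3)  txn=BusRdX  M[L3]=10
step 4: P0: store L2 := 8  ⟶  MIII  (L2)  txn=BusRdX  M[L2]=50
step 5: P1: store L1 := 36  ⟶  IMII  (L1)  txn=BusRdX  M[L1]=50
step 6: P2: load  L1  ⟶  ISSI  (L1)  txn=BusRd+Flush  M[L1]=36
step 7: P3: store L1 := 93  ⟶  IIIM  (L1)  txn=BusRdX  M[L1]=36
step 8: P2: load  L1  ⟶  IISS  (L1)  txn=BusRd+Flush  M[L1]=93
step 9: P0: store L0 := 59  ⟶  MIII  (L0)  txn=BusRdX  M[L0]=90
step 10: P0: load  L1  ⟶  SISS  (L1)  txn=BusRd  M[L1]=93
step 11: P3: load  L1  ⟶  SISS  (L1)  txn=∅  M[L1]=93
step 12: P1: load  L1  ⟶  SSSS  (L1)  txn=BusRd  M[L1]=93
step 13: P0: load  L0  ⟶  MIII  (L0)  txn=∅  M[L0]=90
step 14: P1: load  L1  ⟶  SSSS  (L1)  txn=∅  M[L1]=93
step 15: P0: load  L1  ⟶  SSSS  (L1)  txn=∅  M[L1]=93
step 16: P3: store L1 := 25  ⟶  IIIM  (L1)  txn=BusUpgr  M[L1]=93
step 17: P2: store L4 := 49  ⟶  IIMI  (L4)  txn=BusRdX  M[L4]=90
step 18: P3: load  L1  ⟶  IIIM  (L1)  txn=∅  M[L1]=93
step 19: P2: load  L6  ⟶  IIEI  (L6)  txn=∅  M[L6]=40
step 20: P3: store L1 := 85  ⟶  IIIM  (L1)  txn=∅  M[L1]=93
step 21: P3: load  L1  ⟶  IIIM  (L1)  txn=∅  M[L1]=93
step 22: P3: store L7 := 12  ⟶  IIIM  (L7)  txn=BusRdX  M[L7]=50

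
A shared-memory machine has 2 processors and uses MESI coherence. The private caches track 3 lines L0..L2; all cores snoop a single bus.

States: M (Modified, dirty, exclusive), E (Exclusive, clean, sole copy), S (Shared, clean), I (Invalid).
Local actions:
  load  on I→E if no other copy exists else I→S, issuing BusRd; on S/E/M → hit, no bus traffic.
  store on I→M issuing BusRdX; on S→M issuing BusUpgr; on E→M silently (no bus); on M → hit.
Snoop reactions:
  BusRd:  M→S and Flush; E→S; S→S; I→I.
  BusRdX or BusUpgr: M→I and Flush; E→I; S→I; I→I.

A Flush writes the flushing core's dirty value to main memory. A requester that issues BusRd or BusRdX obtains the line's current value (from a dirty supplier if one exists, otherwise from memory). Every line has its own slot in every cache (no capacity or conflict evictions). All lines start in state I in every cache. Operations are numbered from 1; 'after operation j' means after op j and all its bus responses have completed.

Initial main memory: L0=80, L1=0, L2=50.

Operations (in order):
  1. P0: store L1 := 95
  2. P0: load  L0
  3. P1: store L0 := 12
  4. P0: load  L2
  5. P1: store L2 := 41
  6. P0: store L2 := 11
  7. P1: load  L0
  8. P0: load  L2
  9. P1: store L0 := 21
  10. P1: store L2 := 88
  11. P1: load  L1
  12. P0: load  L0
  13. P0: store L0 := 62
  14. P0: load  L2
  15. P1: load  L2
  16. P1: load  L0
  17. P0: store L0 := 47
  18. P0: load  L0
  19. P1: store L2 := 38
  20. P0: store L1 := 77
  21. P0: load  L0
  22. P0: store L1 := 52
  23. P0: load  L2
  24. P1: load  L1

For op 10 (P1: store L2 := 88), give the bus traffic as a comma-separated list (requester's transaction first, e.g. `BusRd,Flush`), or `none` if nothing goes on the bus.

step 1: P0: store L1 := 95  ⟶  MI  (L1)  txn=BusRdX  M[L1]=0
step 2: P0: load  L0  ⟶  EI  (L0)  txn=BusRd  M[L0]=80
step 3: P1: store L0 := 12  ⟶  IM  (L0)  txn=BusRdX  M[L0]=80
step 4: P0: load  L2  ⟶  EI  (L2)  txn=BusRd  M[L2]=50
step 5: P1: store L2 := 41  ⟶  IM  (L2)  txn=BusRdX  M[L2]=50
step 6: P0: store L2 := 11  ⟶  MI  (L2)  txn=BusRdX+Flush  M[L2]=41
step 7: P1: load  L0  ⟶  IM  (L0)  txn=∅  M[L0]=80
step 8: P0: load  L2  ⟶  MI  (L2)  txn=∅  M[L2]=41
step 9: P1: store L0 := 21  ⟶  IM  (L0)  txn=∅  M[L0]=80
step 10: P1: store L2 := 88  ⟶  IM  (L2)  txn=BusRdX+Flush  M[L2]=11
step 11: P1: load  L1  ⟶  SS  (L1)  txn=BusRd+Flush  M[L1]=95
step 12: P0: load  L0  ⟶  SS  (L0)  txn=BusRd+Flush  M[L0]=21
step 13: P0: store L0 := 62  ⟶  MI  (L0)  txn=BusUpgr  M[L0]=21
step 14: P0: load  L2  ⟶  SS  (L2)  txn=BusRd+Flush  M[L2]=88
step 15: P1: load  L2  ⟶  SS  (L2)  txn=∅  M[L2]=88
step 16: P1: load  L0  ⟶  SS  (L0)  txn=BusRd+Flush  M[L0]=62
step 17: P0: store L0 := 47  ⟶  MI  (L0)  txn=BusUpgr  M[L0]=62
step 18: P0: load  L0  ⟶  MI  (L0)  txn=∅  M[L0]=62
step 19: P1: store L2 := 38  ⟶  IM  (L2)  txn=BusUpgr  M[L2]=88
step 20: P0: store L1 := 77  ⟶  MI  (L1)  txn=BusUpgr  M[L1]=95
step 21: P0: load  L0  ⟶  MI  (L0)  txn=∅  M[L0]=62
step 22: P0: store L1 := 52  ⟶  MI  (L1)  txn=∅  M[L1]=95
step 23: P0: load  L2  ⟶  SS  (L2)  txn=BusRd+Flush  M[L2]=38
step 24: P1: load  L1  ⟶  SS  (L1)  txn=BusRd+Flush  M[L1]=52

bus = BusRdX,Flush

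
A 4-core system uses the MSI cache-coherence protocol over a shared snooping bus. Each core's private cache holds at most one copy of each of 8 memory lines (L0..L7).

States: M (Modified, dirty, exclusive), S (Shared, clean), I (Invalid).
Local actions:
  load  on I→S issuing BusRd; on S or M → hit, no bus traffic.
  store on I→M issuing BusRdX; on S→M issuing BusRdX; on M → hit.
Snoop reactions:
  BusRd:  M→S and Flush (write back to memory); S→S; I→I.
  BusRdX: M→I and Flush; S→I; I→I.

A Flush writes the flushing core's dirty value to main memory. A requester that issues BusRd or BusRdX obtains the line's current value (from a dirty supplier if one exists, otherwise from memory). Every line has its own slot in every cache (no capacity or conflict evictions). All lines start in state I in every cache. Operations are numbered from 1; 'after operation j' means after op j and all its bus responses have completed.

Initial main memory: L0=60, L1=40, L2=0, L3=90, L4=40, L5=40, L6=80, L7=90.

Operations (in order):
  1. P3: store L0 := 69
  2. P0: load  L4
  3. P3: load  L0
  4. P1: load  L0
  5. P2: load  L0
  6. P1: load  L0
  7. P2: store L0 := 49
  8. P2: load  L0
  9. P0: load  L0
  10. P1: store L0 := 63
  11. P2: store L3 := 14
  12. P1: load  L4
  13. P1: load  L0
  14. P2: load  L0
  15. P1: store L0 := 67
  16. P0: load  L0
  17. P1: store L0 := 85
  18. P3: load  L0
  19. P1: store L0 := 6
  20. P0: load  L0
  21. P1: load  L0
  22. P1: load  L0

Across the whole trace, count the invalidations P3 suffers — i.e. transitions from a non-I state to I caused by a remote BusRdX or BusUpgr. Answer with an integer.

invalidations = 2

[1] P3: store L0 := 69 | P0:I, P1:I, P2:I, P3:M(69) | bus: BusRdX
[2] P0: load  L4 | P0:S(40), P1:I, P2:I, P3:I | bus: BusRd
[3] P3: load  L0 | P0:I, P1:I, P2:I, P3:M(69) | bus: none
[4] P1: load  L0 | P0:I, P1:S(69), P2:I, P3:S(69) | bus: BusRd,Flush
[5] P2: load  L0 | P0:I, P1:S(69), P2:S(69), P3:S(69) | bus: BusRd
[6] P1: load  L0 | P0:I, P1:S(69), P2:S(69), P3:S(69) | bus: none
[7] P2: store L0 := 49 | P0:I, P1:I, P2:M(49), P3:I | bus: BusRdX
[8] P2: load  L0 | P0:I, P1:I, P2:M(49), P3:I | bus: none
[9] P0: load  L0 | P0:S(49), P1:I, P2:S(49), P3:I | bus: BusRd,Flush
[10] P1: store L0 := 63 | P0:I, P1:M(63), P2:I, P3:I | bus: BusRdX
[11] P2: store L3 := 14 | P0:I, P1:I, P2:M(14), P3:I | bus: BusRdX
[12] P1: load  L4 | P0:S(40), P1:S(40), P2:I, P3:I | bus: BusRd
[13] P1: load  L0 | P0:I, P1:M(63), P2:I, P3:I | bus: none
[14] P2: load  L0 | P0:I, P1:S(63), P2:S(63), P3:I | bus: BusRd,Flush
[15] P1: store L0 := 67 | P0:I, P1:M(67), P2:I, P3:I | bus: BusRdX
[16] P0: load  L0 | P0:S(67), P1:S(67), P2:I, P3:I | bus: BusRd,Flush
[17] P1: store L0 := 85 | P0:I, P1:M(85), P2:I, P3:I | bus: BusRdX
[18] P3: load  L0 | P0:I, P1:S(85), P2:I, P3:S(85) | bus: BusRd,Flush
[19] P1: store L0 := 6 | P0:I, P1:M(6), P2:I, P3:I | bus: BusRdX
[20] P0: load  L0 | P0:S(6), P1:S(6), P2:I, P3:I | bus: BusRd,Flush
[21] P1: load  L0 | P0:S(6), P1:S(6), P2:I, P3:I | bus: none
[22] P1: load  L0 | P0:S(6), P1:S(6), P2:I, P3:I | bus: none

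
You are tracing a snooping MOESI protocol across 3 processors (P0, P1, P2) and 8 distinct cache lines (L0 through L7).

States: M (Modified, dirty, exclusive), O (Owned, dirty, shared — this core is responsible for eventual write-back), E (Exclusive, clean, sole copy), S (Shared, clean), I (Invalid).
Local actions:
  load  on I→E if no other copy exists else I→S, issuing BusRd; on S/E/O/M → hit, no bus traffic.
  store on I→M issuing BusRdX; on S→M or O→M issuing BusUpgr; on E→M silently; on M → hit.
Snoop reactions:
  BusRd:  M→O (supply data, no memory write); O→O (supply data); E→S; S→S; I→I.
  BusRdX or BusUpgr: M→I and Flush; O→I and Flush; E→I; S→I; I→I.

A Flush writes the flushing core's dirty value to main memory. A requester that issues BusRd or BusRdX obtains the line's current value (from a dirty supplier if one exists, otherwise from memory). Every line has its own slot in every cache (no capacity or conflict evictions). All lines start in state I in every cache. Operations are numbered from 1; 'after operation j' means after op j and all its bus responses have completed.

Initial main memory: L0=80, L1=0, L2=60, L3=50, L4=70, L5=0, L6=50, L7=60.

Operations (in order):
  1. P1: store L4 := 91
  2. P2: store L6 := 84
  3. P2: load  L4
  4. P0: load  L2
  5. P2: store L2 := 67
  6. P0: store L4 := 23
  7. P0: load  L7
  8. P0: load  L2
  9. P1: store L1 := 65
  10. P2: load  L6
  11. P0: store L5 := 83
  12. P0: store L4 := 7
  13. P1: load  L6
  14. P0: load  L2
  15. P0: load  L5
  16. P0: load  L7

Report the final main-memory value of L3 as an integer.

memory[L3] = 50

step 1: P1: store L4 := 91  ⟶  IMI  (L4)  txn=BusRdX  M[L4]=70
step 2: P2: store L6 := 84  ⟶  IIM  (L6)  txn=BusRdX  M[L6]=50
step 3: P2: load  L4  ⟶  IOS  (L4)  txn=BusRd  M[L4]=70
step 4: P0: load  L2  ⟶  EII  (L2)  txn=BusRd  M[L2]=60
step 5: P2: store L2 := 67  ⟶  IIM  (L2)  txn=BusRdX  M[L2]=60
step 6: P0: store L4 := 23  ⟶  MII  (L4)  txn=BusRdX+Flush  M[L4]=91
step 7: P0: load  L7  ⟶  EII  (L7)  txn=BusRd  M[L7]=60
step 8: P0: load  L2  ⟶  SIO  (L2)  txn=BusRd  M[L2]=60
step 9: P1: store L1 := 65  ⟶  IMI  (L1)  txn=BusRdX  M[L1]=0
step 10: P2: load  L6  ⟶  IIM  (L6)  txn=∅  M[L6]=50
step 11: P0: store L5 := 83  ⟶  MII  (L5)  txn=BusRdX  M[L5]=0
step 12: P0: store L4 := 7  ⟶  MII  (L4)  txn=∅  M[L4]=91
step 13: P1: load  L6  ⟶  ISO  (L6)  txn=BusRd  M[L6]=50
step 14: P0: load  L2  ⟶  SIO  (L2)  txn=∅  M[L2]=60
step 15: P0: load  L5  ⟶  MII  (L5)  txn=∅  M[L5]=0
step 16: P0: load  L7  ⟶  EII  (L7)  txn=∅  M[L7]=60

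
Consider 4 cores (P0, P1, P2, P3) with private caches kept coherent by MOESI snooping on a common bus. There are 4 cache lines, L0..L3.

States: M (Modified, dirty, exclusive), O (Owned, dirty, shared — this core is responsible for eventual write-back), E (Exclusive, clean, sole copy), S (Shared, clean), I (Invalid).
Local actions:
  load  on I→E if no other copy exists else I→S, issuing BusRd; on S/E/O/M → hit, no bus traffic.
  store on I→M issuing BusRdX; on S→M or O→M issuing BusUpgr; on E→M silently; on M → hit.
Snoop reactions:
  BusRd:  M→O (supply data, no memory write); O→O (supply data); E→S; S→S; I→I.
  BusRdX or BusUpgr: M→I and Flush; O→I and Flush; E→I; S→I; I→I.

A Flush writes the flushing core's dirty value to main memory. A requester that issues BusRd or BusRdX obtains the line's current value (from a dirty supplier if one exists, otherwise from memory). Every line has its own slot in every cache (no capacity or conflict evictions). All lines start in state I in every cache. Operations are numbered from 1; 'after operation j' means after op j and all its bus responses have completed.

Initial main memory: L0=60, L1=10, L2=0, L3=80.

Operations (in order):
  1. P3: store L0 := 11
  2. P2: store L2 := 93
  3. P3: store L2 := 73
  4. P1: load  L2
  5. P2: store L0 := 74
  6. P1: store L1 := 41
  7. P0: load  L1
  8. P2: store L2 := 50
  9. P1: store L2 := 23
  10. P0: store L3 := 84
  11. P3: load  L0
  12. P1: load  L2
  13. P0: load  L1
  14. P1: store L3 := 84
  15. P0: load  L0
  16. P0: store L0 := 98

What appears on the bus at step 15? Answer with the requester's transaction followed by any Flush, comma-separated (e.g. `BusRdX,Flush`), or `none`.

bus = BusRd

step 1: P3: store L0 := 11  ⟶  IIIM  (L0)  txn=BusRdX  M[L0]=60
step 2: P2: store L2 := 93  ⟶  IIMI  (L2)  txn=BusRdX  M[L2]=0
step 3: P3: store L2 := 73  ⟶  IIIM  (L2)  txn=BusRdX+Flush  M[L2]=93
step 4: P1: load  L2  ⟶  ISIO  (L2)  txn=BusRd  M[L2]=93
step 5: P2: store L0 := 74  ⟶  IIMI  (L0)  txn=BusRdX+Flush  M[L0]=11
step 6: P1: store L1 := 41  ⟶  IMII  (L1)  txn=BusRdX  M[L1]=10
step 7: P0: load  L1  ⟶  SOII  (L1)  txn=BusRd  M[L1]=10
step 8: P2: store L2 := 50  ⟶  IIMI  (L2)  txn=BusRdX+Flush  M[L2]=73
step 9: P1: store L2 := 23  ⟶  IMII  (L2)  txn=BusRdX+Flush  M[L2]=50
step 10: P0: store L3 := 84  ⟶  MIII  (L3)  txn=BusRdX  M[L3]=80
step 11: P3: load  L0  ⟶  IIOS  (L0)  txn=BusRd  M[L0]=11
step 12: P1: load  L2  ⟶  IMII  (L2)  txn=∅  M[L2]=50
step 13: P0: load  L1  ⟶  SOII  (L1)  txn=∅  M[L1]=10
step 14: P1: store L3 := 84  ⟶  IMII  (L3)  txn=BusRdX+Flush  M[L3]=84
step 15: P0: load  L0  ⟶  SIOS  (L0)  txn=BusRd  M[L0]=11
step 16: P0: store L0 := 98  ⟶  MIII  (L0)  txn=BusUpgr+Flush  M[L0]=74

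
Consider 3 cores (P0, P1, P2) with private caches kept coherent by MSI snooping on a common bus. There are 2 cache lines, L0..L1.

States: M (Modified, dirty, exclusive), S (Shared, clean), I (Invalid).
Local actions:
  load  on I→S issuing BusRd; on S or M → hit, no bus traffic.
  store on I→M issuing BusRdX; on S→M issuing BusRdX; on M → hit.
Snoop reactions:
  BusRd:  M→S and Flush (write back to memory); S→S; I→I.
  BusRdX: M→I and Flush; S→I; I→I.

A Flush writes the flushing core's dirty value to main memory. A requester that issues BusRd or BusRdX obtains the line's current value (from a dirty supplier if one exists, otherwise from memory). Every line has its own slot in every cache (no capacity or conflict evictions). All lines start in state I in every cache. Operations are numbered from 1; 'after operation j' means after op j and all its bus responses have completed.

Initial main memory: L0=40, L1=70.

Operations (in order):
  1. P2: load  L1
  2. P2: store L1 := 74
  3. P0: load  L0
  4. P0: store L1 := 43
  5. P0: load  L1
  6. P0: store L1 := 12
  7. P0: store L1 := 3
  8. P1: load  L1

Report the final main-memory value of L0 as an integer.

memory[L0] = 40

[1] P2: load  L1 | P0:I, P1:I, P2:S(70) | bus: BusRd
[2] P2: store L1 := 74 | P0:I, P1:I, P2:M(74) | bus: BusRdX
[3] P0: load  L0 | P0:S(40), P1:I, P2:I | bus: BusRd
[4] P0: store L1 := 43 | P0:M(43), P1:I, P2:I | bus: BusRdX,Flush
[5] P0: load  L1 | P0:M(43), P1:I, P2:I | bus: none
[6] P0: store L1 := 12 | P0:M(12), P1:I, P2:I | bus: none
[7] P0: store L1 := 3 | P0:M(3), P1:I, P2:I | bus: none
[8] P1: load  L1 | P0:S(3), P1:S(3), P2:I | bus: BusRd,Flush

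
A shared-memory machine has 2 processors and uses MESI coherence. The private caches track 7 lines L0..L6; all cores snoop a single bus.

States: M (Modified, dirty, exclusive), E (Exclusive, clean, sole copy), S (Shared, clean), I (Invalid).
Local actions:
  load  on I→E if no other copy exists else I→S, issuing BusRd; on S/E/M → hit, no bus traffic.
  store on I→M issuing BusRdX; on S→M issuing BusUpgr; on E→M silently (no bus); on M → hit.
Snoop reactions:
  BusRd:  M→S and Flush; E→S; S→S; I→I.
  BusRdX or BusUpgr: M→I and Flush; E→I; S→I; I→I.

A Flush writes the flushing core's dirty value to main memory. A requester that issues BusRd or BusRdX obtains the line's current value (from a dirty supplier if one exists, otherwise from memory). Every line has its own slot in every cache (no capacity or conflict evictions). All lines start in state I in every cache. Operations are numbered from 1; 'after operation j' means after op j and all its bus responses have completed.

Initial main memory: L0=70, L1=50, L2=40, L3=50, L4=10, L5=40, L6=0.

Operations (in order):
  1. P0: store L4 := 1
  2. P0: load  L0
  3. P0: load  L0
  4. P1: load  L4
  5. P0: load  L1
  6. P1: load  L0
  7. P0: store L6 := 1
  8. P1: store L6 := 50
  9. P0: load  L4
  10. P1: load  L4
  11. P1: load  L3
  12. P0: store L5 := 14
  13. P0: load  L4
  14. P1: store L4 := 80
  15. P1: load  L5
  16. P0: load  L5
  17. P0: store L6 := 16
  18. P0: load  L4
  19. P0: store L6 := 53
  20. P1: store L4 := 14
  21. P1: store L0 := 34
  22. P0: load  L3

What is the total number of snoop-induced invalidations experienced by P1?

[1] P0: store L4 := 1 | P0:M(1), P1:I | bus: BusRdX
[2] P0: load  L0 | P0:E(70), P1:I | bus: BusRd
[3] P0: load  L0 | P0:E(70), P1:I | bus: none
[4] P1: load  L4 | P0:S(1), P1:S(1) | bus: BusRd,Flush
[5] P0: load  L1 | P0:E(50), P1:I | bus: BusRd
[6] P1: load  L0 | P0:S(70), P1:S(70) | bus: BusRd
[7] P0: store L6 := 1 | P0:M(1), P1:I | bus: BusRdX
[8] P1: store L6 := 50 | P0:I, P1:M(50) | bus: BusRdX,Flush
[9] P0: load  L4 | P0:S(1), P1:S(1) | bus: none
[10] P1: load  L4 | P0:S(1), P1:S(1) | bus: none
[11] P1: load  L3 | P0:I, P1:E(50) | bus: BusRd
[12] P0: store L5 := 14 | P0:M(14), P1:I | bus: BusRdX
[13] P0: load  L4 | P0:S(1), P1:S(1) | bus: none
[14] P1: store L4 := 80 | P0:I, P1:M(80) | bus: BusUpgr
[15] P1: load  L5 | P0:S(14), P1:S(14) | bus: BusRd,Flush
[16] P0: load  L5 | P0:S(14), P1:S(14) | bus: none
[17] P0: store L6 := 16 | P0:M(16), P1:I | bus: BusRdX,Flush
[18] P0: load  L4 | P0:S(80), P1:S(80) | bus: BusRd,Flush
[19] P0: store L6 := 53 | P0:M(53), P1:I | bus: none
[20] P1: store L4 := 14 | P0:I, P1:M(14) | bus: BusUpgr
[21] P1: store L0 := 34 | P0:I, P1:M(34) | bus: BusUpgr
[22] P0: load  L3 | P0:S(50), P1:S(50) | bus: BusRd

invalidations = 1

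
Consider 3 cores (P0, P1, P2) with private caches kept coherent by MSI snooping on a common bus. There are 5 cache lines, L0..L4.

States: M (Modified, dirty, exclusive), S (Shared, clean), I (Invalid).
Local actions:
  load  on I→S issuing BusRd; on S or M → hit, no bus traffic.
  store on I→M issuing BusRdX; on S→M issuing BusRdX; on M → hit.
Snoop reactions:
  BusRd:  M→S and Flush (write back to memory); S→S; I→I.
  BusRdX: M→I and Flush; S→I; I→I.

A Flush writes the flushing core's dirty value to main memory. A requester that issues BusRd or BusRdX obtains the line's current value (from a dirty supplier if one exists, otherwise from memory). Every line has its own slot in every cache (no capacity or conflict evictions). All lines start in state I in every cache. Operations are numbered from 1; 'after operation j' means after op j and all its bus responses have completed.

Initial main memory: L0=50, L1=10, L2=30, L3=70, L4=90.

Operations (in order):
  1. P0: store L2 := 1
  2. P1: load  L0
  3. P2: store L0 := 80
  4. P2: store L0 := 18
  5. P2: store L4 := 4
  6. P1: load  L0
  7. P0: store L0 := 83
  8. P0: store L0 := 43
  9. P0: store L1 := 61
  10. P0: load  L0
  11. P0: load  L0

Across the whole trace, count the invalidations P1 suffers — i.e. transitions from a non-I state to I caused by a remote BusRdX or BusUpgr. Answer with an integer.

invalidations = 2

  op1 P0: store L2 := 1 → M/I/I on L2; bus BusRdX; mem=30
  op2 P1: load  L0 → I/S/I on L0; bus BusRd; mem=50
  op3 P2: store L0 := 80 → I/I/M on L0; bus BusRdX; mem=50
  op4 P2: store L0 := 18 → I/I/M on L0; bus (none); mem=50
  op5 P2: store L4 := 4 → I/I/M on L4; bus BusRdX; mem=90
  op6 P1: load  L0 → I/S/S on L0; bus BusRd Flush; mem=18
  op7 P0: store L0 := 83 → M/I/I on L0; bus BusRdX; mem=18
  op8 P0: store L0 := 43 → M/I/I on L0; bus (none); mem=18
  op9 P0: store L1 := 61 → M/I/I on L1; bus BusRdX; mem=10
  op10 P0: load  L0 → M/I/I on L0; bus (none); mem=18
  op11 P0: load  L0 → M/I/I on L0; bus (none); mem=18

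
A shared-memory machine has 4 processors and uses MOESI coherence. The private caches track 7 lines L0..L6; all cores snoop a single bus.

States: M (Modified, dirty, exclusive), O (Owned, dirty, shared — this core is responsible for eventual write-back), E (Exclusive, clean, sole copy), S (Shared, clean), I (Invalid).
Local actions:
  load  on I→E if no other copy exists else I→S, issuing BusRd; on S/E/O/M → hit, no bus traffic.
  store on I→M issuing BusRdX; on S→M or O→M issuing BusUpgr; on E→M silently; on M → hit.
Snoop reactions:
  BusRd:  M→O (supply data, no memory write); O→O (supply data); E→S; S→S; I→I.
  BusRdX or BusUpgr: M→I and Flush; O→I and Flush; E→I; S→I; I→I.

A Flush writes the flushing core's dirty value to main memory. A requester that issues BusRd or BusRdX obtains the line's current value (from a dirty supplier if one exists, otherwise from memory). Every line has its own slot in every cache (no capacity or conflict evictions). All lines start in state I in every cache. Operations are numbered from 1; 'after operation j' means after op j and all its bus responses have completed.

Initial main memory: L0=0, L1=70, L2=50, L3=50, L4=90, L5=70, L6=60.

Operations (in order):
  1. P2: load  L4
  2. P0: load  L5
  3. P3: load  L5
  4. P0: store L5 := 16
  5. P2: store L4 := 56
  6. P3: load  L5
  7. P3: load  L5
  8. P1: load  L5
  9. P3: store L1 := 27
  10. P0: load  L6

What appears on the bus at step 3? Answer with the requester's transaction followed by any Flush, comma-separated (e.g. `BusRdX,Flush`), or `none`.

bus = BusRd

  op1 P2: load  L4 → I/I/E/I on L4; bus BusRd; mem=90
  op2 P0: load  L5 → E/I/I/I on L5; bus BusRd; mem=70
  op3 P3: load  L5 → S/I/I/S on L5; bus BusRd; mem=70
  op4 P0: store L5 := 16 → M/I/I/I on L5; bus BusUpgr; mem=70
  op5 P2: store L4 := 56 → I/I/M/I on L4; bus (none); mem=90
  op6 P3: load  L5 → O/I/I/S on L5; bus BusRd; mem=70
  op7 P3: load  L5 → O/I/I/S on L5; bus (none); mem=70
  op8 P1: load  L5 → O/S/I/S on L5; bus BusRd; mem=70
  op9 P3: store L1 := 27 → I/I/I/M on L1; bus BusRdX; mem=70
  op10 P0: load  L6 → E/I/I/I on L6; bus BusRd; mem=60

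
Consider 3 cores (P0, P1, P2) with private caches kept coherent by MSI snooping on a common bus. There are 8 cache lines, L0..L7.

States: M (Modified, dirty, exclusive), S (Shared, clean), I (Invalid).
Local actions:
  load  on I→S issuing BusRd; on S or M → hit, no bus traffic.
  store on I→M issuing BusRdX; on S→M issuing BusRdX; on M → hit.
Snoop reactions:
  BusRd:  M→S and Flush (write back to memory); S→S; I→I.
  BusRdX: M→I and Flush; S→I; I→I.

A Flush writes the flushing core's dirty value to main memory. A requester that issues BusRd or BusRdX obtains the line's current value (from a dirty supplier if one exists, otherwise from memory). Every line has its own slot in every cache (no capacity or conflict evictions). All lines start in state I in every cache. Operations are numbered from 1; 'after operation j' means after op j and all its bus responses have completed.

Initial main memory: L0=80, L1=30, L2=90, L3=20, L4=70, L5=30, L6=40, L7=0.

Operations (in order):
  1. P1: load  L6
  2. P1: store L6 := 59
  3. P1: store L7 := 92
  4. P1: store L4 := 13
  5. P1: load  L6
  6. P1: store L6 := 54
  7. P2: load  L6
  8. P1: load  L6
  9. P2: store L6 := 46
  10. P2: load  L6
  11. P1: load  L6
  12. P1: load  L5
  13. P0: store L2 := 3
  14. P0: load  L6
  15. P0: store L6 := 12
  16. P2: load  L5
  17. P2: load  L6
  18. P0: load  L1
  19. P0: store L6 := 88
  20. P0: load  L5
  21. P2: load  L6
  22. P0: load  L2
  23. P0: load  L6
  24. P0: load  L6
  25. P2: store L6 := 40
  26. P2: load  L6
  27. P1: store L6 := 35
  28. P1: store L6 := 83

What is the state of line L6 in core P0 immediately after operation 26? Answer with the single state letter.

state = I

step 1: P1: load  L6  ⟶  ISI  (L6)  txn=BusRd  M[L6]=40
step 2: P1: store L6 := 59  ⟶  IMI  (L6)  txn=BusRdX  M[L6]=40
step 3: P1: store L7 := 92  ⟶  IMI  (L7)  txn=BusRdX  M[L7]=0
step 4: P1: store L4 := 13  ⟶  IMI  (L4)  txn=BusRdX  M[L4]=70
step 5: P1: load  L6  ⟶  IMI  (L6)  txn=∅  M[L6]=40
step 6: P1: store L6 := 54  ⟶  IMI  (L6)  txn=∅  M[L6]=40
step 7: P2: load  L6  ⟶  ISS  (L6)  txn=BusRd+Flush  M[L6]=54
step 8: P1: load  L6  ⟶  ISS  (L6)  txn=∅  M[L6]=54
step 9: P2: store L6 := 46  ⟶  IIM  (L6)  txn=BusRdX  M[L6]=54
step 10: P2: load  L6  ⟶  IIM  (L6)  txn=∅  M[L6]=54
step 11: P1: load  L6  ⟶  ISS  (L6)  txn=BusRd+Flush  M[L6]=46
step 12: P1: load  L5  ⟶  ISI  (L5)  txn=BusRd  M[L5]=30
step 13: P0: store L2 := 3  ⟶  MII  (L2)  txn=BusRdX  M[L2]=90
step 14: P0: load  L6  ⟶  SSS  (L6)  txn=BusRd  M[L6]=46
step 15: P0: store L6 := 12  ⟶  MII  (L6)  txn=BusRdX  M[L6]=46
step 16: P2: load  L5  ⟶  ISS  (L5)  txn=BusRd  M[L5]=30
step 17: P2: load  L6  ⟶  SIS  (L6)  txn=BusRd+Flush  M[L6]=12
step 18: P0: load  L1  ⟶  SII  (L1)  txn=BusRd  M[L1]=30
step 19: P0: store L6 := 88  ⟶  MII  (L6)  txn=BusRdX  M[L6]=12
step 20: P0: load  L5  ⟶  SSS  (L5)  txn=BusRd  M[L5]=30
step 21: P2: load  L6  ⟶  SIS  (L6)  txn=BusRd+Flush  M[L6]=88
step 22: P0: load  L2  ⟶  MII  (L2)  txn=∅  M[L2]=90
step 23: P0: load  L6  ⟶  SIS  (L6)  txn=∅  M[L6]=88
step 24: P0: load  L6  ⟶  SIS  (L6)  txn=∅  M[L6]=88
step 25: P2: store L6 := 40  ⟶  IIM  (L6)  txn=BusRdX  M[L6]=88
step 26: P2: load  L6  ⟶  IIM  (L6)  txn=∅  M[L6]=88
step 27: P1: store L6 := 35  ⟶  IMI  (L6)  txn=BusRdX+Flush  M[L6]=40
step 28: P1: store L6 := 83  ⟶  IMI  (L6)  txn=∅  M[L6]=40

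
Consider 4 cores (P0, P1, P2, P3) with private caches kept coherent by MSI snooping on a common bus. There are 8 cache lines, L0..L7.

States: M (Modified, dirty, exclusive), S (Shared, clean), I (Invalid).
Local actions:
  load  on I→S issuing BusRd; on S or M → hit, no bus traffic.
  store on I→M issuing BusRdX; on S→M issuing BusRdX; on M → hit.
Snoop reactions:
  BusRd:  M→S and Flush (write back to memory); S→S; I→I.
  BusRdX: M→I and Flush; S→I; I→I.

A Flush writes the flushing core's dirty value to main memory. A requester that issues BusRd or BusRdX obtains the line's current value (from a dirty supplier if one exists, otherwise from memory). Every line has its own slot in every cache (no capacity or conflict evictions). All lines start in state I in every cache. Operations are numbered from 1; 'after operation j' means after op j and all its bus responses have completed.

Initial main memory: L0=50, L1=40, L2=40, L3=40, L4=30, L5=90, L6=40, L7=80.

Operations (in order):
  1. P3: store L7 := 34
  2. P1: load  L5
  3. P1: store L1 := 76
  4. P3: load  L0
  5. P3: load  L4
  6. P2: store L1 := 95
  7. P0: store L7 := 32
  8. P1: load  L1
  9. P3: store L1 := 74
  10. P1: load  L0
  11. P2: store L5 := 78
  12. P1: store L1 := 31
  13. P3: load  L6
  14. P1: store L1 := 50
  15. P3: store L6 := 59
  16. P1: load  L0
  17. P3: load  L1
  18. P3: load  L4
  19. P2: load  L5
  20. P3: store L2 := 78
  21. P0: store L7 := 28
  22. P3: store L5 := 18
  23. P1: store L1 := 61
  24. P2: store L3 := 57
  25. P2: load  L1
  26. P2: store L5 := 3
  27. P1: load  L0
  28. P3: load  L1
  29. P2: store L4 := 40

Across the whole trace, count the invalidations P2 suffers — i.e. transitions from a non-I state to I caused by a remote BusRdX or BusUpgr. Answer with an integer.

invalidations = 2

[1] P3: store L7 := 34 | P0:I, P1:I, P2:I, P3:M(34) | bus: BusRdX
[2] P1: load  L5 | P0:I, P1:S(90), P2:I, P3:I | bus: BusRd
[3] P1: store L1 := 76 | P0:I, P1:M(76), P2:I, P3:I | bus: BusRdX
[4] P3: load  L0 | P0:I, P1:I, P2:I, P3:S(50) | bus: BusRd
[5] P3: load  L4 | P0:I, P1:I, P2:I, P3:S(30) | bus: BusRd
[6] P2: store L1 := 95 | P0:I, P1:I, P2:M(95), P3:I | bus: BusRdX,Flush
[7] P0: store L7 := 32 | P0:M(32), P1:I, P2:I, P3:I | bus: BusRdX,Flush
[8] P1: load  L1 | P0:I, P1:S(95), P2:S(95), P3:I | bus: BusRd,Flush
[9] P3: store L1 := 74 | P0:I, P1:I, P2:I, P3:M(74) | bus: BusRdX
[10] P1: load  L0 | P0:I, P1:S(50), P2:I, P3:S(50) | bus: BusRd
[11] P2: store L5 := 78 | P0:I, P1:I, P2:M(78), P3:I | bus: BusRdX
[12] P1: store L1 := 31 | P0:I, P1:M(31), P2:I, P3:I | bus: BusRdX,Flush
[13] P3: load  L6 | P0:I, P1:I, P2:I, P3:S(40) | bus: BusRd
[14] P1: store L1 := 50 | P0:I, P1:M(50), P2:I, P3:I | bus: none
[15] P3: store L6 := 59 | P0:I, P1:I, P2:I, P3:M(59) | bus: BusRdX
[16] P1: load  L0 | P0:I, P1:S(50), P2:I, P3:S(50) | bus: none
[17] P3: load  L1 | P0:I, P1:S(50), P2:I, P3:S(50) | bus: BusRd,Flush
[18] P3: load  L4 | P0:I, P1:I, P2:I, P3:S(30) | bus: none
[19] P2: load  L5 | P0:I, P1:I, P2:M(78), P3:I | bus: none
[20] P3: store L2 := 78 | P0:I, P1:I, P2:I, P3:M(78) | bus: BusRdX
[21] P0: store L7 := 28 | P0:M(28), P1:I, P2:I, P3:I | bus: none
[22] P3: store L5 := 18 | P0:I, P1:I, P2:I, P3:M(18) | bus: BusRdX,Flush
[23] P1: store L1 := 61 | P0:I, P1:M(61), P2:I, P3:I | bus: BusRdX
[24] P2: store L3 := 57 | P0:I, P1:I, P2:M(57), P3:I | bus: BusRdX
[25] P2: load  L1 | P0:I, P1:S(61), P2:S(61), P3:I | bus: BusRd,Flush
[26] P2: store L5 := 3 | P0:I, P1:I, P2:M(3), P3:I | bus: BusRdX,Flush
[27] P1: load  L0 | P0:I, P1:S(50), P2:I, P3:S(50) | bus: none
[28] P3: load  L1 | P0:I, P1:S(61), P2:S(61), P3:S(61) | bus: BusRd
[29] P2: store L4 := 40 | P0:I, P1:I, P2:M(40), P3:I | bus: BusRdX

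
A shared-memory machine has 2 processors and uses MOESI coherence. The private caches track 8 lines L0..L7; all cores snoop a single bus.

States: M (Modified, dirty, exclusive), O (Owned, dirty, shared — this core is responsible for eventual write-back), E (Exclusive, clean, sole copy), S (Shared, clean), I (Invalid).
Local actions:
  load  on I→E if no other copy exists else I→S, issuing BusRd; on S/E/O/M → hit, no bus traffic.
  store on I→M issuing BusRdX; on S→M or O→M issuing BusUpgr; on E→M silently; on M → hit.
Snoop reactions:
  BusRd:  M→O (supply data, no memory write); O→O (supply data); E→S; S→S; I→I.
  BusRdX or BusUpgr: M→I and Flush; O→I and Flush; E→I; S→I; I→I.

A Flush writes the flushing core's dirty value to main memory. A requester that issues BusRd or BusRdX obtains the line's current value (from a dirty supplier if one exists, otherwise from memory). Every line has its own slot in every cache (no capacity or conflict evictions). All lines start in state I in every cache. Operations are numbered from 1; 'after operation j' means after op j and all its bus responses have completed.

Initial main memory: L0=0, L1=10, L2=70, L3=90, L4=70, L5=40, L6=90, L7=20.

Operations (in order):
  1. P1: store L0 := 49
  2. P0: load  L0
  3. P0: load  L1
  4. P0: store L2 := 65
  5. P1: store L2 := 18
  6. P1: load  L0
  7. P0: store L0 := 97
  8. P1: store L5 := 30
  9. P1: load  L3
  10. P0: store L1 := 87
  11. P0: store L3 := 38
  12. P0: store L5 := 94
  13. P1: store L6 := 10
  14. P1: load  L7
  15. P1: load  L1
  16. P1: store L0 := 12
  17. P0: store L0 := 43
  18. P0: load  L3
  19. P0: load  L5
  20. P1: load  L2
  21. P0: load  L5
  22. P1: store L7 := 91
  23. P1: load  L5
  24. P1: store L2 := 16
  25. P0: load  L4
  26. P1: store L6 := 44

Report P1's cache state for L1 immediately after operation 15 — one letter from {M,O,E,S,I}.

state = S

[1] P1: store L0 := 49 | P0:I, P1:M(49) | bus: BusRdX
[2] P0: load  L0 | P0:S(49), P1:O(49) | bus: BusRd
[3] P0: load  L1 | P0:E(10), P1:I | bus: BusRd
[4] P0: store L2 := 65 | P0:M(65), P1:I | bus: BusRdX
[5] P1: store L2 := 18 | P0:I, P1:M(18) | bus: BusRdX,Flush
[6] P1: load  L0 | P0:S(49), P1:O(49) | bus: none
[7] P0: store L0 := 97 | P0:M(97), P1:I | bus: BusUpgr,Flush
[8] P1: store L5 := 30 | P0:I, P1:M(30) | bus: BusRdX
[9] P1: load  L3 | P0:I, P1:E(90) | bus: BusRd
[10] P0: store L1 := 87 | P0:M(87), P1:I | bus: none
[11] P0: store L3 := 38 | P0:M(38), P1:I | bus: BusRdX
[12] P0: store L5 := 94 | P0:M(94), P1:I | bus: BusRdX,Flush
[13] P1: store L6 := 10 | P0:I, P1:M(10) | bus: BusRdX
[14] P1: load  L7 | P0:I, P1:E(20) | bus: BusRd
[15] P1: load  L1 | P0:O(87), P1:S(87) | bus: BusRd
[16] P1: store L0 := 12 | P0:I, P1:M(12) | bus: BusRdX,Flush
[17] P0: store L0 := 43 | P0:M(43), P1:I | bus: BusRdX,Flush
[18] P0: load  L3 | P0:M(38), P1:I | bus: none
[19] P0: load  L5 | P0:M(94), P1:I | bus: none
[20] P1: load  L2 | P0:I, P1:M(18) | bus: none
[21] P0: load  L5 | P0:M(94), P1:I | bus: none
[22] P1: store L7 := 91 | P0:I, P1:M(91) | bus: none
[23] P1: load  L5 | P0:O(94), P1:S(94) | bus: BusRd
[24] P1: store L2 := 16 | P0:I, P1:M(16) | bus: none
[25] P0: load  L4 | P0:E(70), P1:I | bus: BusRd
[26] P1: store L6 := 44 | P0:I, P1:M(44) | bus: none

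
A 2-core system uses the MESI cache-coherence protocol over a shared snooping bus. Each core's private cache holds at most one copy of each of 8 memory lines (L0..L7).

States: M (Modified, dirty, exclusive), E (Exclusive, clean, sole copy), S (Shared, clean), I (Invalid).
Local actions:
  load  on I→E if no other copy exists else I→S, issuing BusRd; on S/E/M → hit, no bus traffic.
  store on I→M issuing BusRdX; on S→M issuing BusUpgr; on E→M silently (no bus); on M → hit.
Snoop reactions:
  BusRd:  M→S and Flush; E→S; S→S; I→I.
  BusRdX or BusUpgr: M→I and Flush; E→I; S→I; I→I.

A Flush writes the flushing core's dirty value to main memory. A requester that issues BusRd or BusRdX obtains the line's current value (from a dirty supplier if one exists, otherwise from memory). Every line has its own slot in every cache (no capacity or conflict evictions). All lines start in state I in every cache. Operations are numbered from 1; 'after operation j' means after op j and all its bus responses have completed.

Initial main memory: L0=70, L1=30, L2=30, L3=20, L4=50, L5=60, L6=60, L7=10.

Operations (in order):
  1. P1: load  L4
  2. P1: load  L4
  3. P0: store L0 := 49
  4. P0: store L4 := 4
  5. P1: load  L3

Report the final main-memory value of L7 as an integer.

memory[L7] = 10

1. P1: load  L4  bus=[BusRd]  L4: P0=I P1=E  mem[L4]=50
2. P1: load  L4  bus=[-]  L4: P0=I P1=E  mem[L4]=50
3. P0: store L0 := 49  bus=[BusRdX]  L0: P0=M P1=I  mem[L0]=70
4. P0: store L4 := 4  bus=[BusRdX]  L4: P0=M P1=I  mem[L4]=50
5. P1: load  L3  bus=[BusRd]  L3: P0=I P1=E  mem[L3]=20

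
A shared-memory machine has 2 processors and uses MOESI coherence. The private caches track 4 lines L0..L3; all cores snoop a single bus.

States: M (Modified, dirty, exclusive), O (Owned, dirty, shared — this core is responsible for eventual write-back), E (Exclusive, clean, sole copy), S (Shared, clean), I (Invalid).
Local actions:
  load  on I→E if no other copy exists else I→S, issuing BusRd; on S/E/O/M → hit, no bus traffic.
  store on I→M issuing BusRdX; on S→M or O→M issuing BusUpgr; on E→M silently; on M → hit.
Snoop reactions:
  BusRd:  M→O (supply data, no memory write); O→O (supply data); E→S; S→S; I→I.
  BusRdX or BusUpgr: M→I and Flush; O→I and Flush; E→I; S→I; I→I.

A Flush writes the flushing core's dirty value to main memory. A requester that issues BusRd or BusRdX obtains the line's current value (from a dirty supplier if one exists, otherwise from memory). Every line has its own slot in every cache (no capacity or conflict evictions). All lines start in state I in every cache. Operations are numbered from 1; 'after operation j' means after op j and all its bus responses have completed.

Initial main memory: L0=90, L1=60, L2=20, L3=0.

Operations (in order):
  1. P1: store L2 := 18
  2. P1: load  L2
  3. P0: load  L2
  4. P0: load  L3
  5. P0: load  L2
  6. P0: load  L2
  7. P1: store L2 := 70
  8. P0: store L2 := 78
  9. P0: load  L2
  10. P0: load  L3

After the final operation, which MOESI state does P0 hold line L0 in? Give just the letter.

step 1: P1: store L2 := 18  ⟶  IM  (L2)  txn=BusRdX  M[L2]=20
step 2: P1: load  L2  ⟶  IM  (L2)  txn=∅  M[L2]=20
step 3: P0: load  L2  ⟶  SO  (L2)  txn=BusRd  M[L2]=20
step 4: P0: load  L3  ⟶  EI  (L3)  txn=BusRd  M[L3]=0
step 5: P0: load  L2  ⟶  SO  (L2)  txn=∅  M[L2]=20
step 6: P0: load  L2  ⟶  SO  (L2)  txn=∅  M[L2]=20
step 7: P1: store L2 := 70  ⟶  IM  (L2)  txn=BusUpgr  M[L2]=20
step 8: P0: store L2 := 78  ⟶  MI  (L2)  txn=BusRdX+Flush  M[L2]=70
step 9: P0: load  L2  ⟶  MI  (L2)  txn=∅  M[L2]=70
step 10: P0: load  L3  ⟶  EI  (L3)  txn=∅  M[L3]=0

state = I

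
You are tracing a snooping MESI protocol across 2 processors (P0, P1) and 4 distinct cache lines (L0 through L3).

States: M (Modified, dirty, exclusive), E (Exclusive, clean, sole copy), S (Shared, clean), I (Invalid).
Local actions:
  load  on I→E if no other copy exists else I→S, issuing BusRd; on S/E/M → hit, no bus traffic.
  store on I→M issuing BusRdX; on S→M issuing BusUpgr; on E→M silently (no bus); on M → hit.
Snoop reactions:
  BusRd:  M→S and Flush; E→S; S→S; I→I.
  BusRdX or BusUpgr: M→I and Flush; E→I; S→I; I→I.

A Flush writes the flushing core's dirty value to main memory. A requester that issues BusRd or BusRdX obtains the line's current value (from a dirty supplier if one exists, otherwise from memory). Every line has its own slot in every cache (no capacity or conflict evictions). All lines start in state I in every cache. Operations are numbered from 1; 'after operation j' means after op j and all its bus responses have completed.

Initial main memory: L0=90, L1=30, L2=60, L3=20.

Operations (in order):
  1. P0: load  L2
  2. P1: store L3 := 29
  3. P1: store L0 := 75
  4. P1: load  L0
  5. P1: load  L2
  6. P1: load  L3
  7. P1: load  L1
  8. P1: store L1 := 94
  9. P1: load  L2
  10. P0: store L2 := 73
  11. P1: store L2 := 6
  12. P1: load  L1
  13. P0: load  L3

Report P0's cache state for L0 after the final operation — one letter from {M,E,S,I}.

state = I

[1] P0: load  L2 | P0:E(60), P1:I | bus: BusRd
[2] P1: store L3 := 29 | P0:I, P1:M(29) | bus: BusRdX
[3] P1: store L0 := 75 | P0:I, P1:M(75) | bus: BusRdX
[4] P1: load  L0 | P0:I, P1:M(75) | bus: none
[5] P1: load  L2 | P0:S(60), P1:S(60) | bus: BusRd
[6] P1: load  L3 | P0:I, P1:M(29) | bus: none
[7] P1: load  L1 | P0:I, P1:E(30) | bus: BusRd
[8] P1: store L1 := 94 | P0:I, P1:M(94) | bus: none
[9] P1: load  L2 | P0:S(60), P1:S(60) | bus: none
[10] P0: store L2 := 73 | P0:M(73), P1:I | bus: BusUpgr
[11] P1: store L2 := 6 | P0:I, P1:M(6) | bus: BusRdX,Flush
[12] P1: load  L1 | P0:I, P1:M(94) | bus: none
[13] P0: load  L3 | P0:S(29), P1:S(29) | bus: BusRd,Flush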